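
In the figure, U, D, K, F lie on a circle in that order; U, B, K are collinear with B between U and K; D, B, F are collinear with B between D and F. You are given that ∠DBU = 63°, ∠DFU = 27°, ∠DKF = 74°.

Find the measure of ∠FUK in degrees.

∠FUK = 36°

1. ∠FBK = 63°  [vertical angles at B]
2. ∠FBU = 117°  [linear pair at B on UK]
3. ∠FUK = 36°  [△UBF]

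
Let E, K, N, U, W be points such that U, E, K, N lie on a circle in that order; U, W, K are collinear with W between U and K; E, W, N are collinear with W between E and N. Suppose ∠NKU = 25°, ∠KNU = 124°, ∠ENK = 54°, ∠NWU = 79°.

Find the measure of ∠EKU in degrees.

∠EKU = 70°

1. ∠KEU = 56°  [cyclic UEKN, opposite ∠E+∠N]
2. ∠EUK = 54°  [same arc EK]
3. ∠EKU = 70°  [△UEK]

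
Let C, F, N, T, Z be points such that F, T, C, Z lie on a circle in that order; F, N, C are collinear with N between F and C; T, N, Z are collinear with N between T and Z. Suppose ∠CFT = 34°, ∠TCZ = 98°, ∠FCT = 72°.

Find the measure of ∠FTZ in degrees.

∠FTZ = 26°

1. ∠TFZ = 82°  [cyclic FTCZ, opposite ∠F+∠C]
2. ∠FZT = 72°  [same arc FT]
3. ∠FTZ = 26°  [△FTZ]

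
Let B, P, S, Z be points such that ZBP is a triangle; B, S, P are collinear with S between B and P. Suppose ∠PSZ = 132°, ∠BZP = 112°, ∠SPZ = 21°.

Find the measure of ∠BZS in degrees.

1. ∠BSZ = 48°  [linear pair at S on BP]
2. ∠BPZ = 21°  [S on ray PB]
3. ∠PBZ = 47°  [△ZBP]
4. ∠SBZ = 47°  [S on ray BP]
5. ∠BZS = 85°  [△ZBS]

∠BZS = 85°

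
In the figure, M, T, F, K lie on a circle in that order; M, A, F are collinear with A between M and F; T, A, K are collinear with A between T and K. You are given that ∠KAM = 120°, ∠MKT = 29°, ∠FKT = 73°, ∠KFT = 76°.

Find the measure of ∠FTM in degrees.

∠FTM = 78°

1. ∠MFT = 29°  [same arc MT]
2. ∠FMT = 73°  [same arc TF]
3. ∠FTM = 78°  [△MTF]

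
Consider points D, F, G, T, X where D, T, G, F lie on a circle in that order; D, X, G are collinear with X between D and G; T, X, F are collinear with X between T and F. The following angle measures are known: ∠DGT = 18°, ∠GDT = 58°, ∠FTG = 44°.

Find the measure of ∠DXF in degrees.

∠DXF = 118°

1. ∠DFT = 18°  [same arc DT]
2. ∠FDG = 44°  [same arc GF]
3. ∠DXF = 118°  [△DXF]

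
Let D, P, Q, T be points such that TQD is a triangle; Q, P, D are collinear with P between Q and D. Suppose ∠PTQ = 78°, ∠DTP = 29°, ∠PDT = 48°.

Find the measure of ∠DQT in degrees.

∠DQT = 25°

1. ∠DPT = 103°  [△TPD]
2. ∠QPT = 77°  [linear pair at P on QD]
3. ∠PQT = 25°  [△TQP]
4. ∠DQT = 25°  [P on ray QD]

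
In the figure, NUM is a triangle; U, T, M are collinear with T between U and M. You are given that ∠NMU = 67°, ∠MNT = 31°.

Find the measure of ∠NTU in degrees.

∠NTU = 98°

1. ∠NMT = 67°  [T on ray MU]
2. ∠MTN = 82°  [△NTM]
3. ∠NTU = 98°  [linear pair at T on UM]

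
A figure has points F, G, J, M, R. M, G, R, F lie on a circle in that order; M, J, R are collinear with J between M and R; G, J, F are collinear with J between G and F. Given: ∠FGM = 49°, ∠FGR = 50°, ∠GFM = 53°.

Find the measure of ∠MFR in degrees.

∠MFR = 81°

1. ∠FRM = 49°  [same arc MF]
2. ∠FMR = 50°  [same arc RF]
3. ∠MFR = 81°  [△MRF]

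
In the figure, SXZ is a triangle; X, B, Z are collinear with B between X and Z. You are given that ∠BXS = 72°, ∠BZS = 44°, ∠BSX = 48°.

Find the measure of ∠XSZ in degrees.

1. ∠SXZ = 72°  [B on ray XZ]
2. ∠SZX = 44°  [B on ray ZX]
3. ∠XSZ = 64°  [△SXZ]

∠XSZ = 64°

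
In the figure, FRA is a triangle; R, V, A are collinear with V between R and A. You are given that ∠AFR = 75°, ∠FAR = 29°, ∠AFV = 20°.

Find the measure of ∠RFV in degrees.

∠RFV = 55°

1. ∠ARF = 76°  [△FRA]
2. ∠FAV = 29°  [V on ray AR]
3. ∠AVF = 131°  [△FVA]
4. ∠FRV = 76°  [V on ray RA]
5. ∠FVR = 49°  [linear pair at V on RA]
6. ∠RFV = 55°  [△FRV]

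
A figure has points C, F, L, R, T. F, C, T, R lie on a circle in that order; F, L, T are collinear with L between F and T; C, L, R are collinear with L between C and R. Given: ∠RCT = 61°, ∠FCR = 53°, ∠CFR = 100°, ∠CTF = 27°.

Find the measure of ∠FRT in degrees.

∠FRT = 66°

1. ∠RFT = 61°  [same arc TR]
2. ∠FTR = 53°  [same arc FR]
3. ∠FRT = 66°  [△FTR]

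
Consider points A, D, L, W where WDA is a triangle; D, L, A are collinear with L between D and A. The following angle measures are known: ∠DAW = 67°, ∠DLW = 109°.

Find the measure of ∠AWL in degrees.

1. ∠LAW = 67°  [L on ray AD]
2. ∠ALW = 71°  [linear pair at L on DA]
3. ∠AWL = 42°  [△WLA]

∠AWL = 42°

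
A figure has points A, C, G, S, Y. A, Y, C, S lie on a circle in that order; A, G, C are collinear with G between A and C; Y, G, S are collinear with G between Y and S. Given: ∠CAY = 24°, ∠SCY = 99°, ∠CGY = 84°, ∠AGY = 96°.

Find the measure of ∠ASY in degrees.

∠ASY = 39°

1. ∠AYS = 60°  [△AGY]
2. ∠SAY = 81°  [cyclic AYCS, opposite ∠A+∠C]
3. ∠ASY = 39°  [△AYS]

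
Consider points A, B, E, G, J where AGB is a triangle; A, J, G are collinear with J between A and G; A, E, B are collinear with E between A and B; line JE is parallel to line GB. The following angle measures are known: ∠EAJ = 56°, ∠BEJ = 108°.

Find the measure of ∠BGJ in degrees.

1. ∠AEJ = 72°  [linear pair at E on AB]
2. ∠AJE = 52°  [△AJE]
3. ∠EJG = 128°  [linear pair at J on AG]
4. ∠BGJ = 52°  [JE∥GB, co-interior at G–J]

∠BGJ = 52°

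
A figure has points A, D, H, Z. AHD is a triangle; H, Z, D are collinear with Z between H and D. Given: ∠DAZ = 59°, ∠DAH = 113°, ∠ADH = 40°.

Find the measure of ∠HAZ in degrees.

∠HAZ = 54°

1. ∠AHD = 27°  [△AHD]
2. ∠ADZ = 40°  [Z on ray DH]
3. ∠AHZ = 27°  [Z on ray HD]
4. ∠AZD = 81°  [△AZD]
5. ∠AZH = 99°  [linear pair at Z on HD]
6. ∠HAZ = 54°  [△AHZ]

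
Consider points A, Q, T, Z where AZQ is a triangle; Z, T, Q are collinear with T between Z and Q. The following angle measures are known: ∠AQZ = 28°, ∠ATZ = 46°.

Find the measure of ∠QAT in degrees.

1. ∠AQT = 28°  [T on ray QZ]
2. ∠ATQ = 134°  [linear pair at T on ZQ]
3. ∠QAT = 18°  [△ATQ]

∠QAT = 18°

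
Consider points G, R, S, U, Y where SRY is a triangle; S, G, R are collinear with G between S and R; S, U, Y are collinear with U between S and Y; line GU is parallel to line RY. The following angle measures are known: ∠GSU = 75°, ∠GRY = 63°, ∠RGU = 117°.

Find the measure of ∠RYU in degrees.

∠RYU = 42°

1. ∠RSY = 75°  [G on SR, U on SY]
2. ∠SRY = 63°  [G on ray RS]
3. ∠RYS = 42°  [△SRY]
4. ∠RYU = 42°  [U on ray YS]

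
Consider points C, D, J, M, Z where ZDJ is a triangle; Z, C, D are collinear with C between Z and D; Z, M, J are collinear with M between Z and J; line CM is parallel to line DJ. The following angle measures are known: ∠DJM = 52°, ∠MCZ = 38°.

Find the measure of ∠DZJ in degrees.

1. ∠DJZ = 52°  [M on ray JZ]
2. ∠JDZ = 38°  [CM∥DJ, corresponding at C]
3. ∠DZJ = 90°  [△ZDJ]

∠DZJ = 90°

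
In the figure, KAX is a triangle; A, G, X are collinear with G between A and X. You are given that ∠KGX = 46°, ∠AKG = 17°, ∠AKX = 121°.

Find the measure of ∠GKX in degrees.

1. ∠AGK = 134°  [linear pair at G on AX]
2. ∠GAK = 29°  [△KAG]
3. ∠KAX = 29°  [G on ray AX]
4. ∠AXK = 30°  [△KAX]
5. ∠GXK = 30°  [G on ray XA]
6. ∠GKX = 104°  [△KGX]

∠GKX = 104°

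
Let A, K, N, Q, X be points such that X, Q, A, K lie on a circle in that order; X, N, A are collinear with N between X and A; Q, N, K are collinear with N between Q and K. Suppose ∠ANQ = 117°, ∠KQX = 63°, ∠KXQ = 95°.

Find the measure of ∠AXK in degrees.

1. ∠KNX = 117°  [vertical angles at N]
2. ∠QKX = 22°  [△XQK]
3. ∠AXK = 41°  [△XNK]

∠AXK = 41°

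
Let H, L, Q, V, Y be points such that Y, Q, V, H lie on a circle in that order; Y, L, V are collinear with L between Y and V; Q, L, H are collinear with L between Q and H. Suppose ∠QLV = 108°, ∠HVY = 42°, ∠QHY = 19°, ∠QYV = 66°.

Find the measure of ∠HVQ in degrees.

1. ∠HQY = 42°  [same arc YH]
2. ∠HYQ = 119°  [△YQH]
3. ∠HVQ = 61°  [cyclic YQVH, opposite ∠Y+∠V]

∠HVQ = 61°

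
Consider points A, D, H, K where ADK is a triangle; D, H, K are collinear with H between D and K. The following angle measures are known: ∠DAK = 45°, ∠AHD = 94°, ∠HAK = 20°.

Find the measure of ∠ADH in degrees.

1. ∠AHK = 86°  [linear pair at H on DK]
2. ∠AKH = 74°  [△AHK]
3. ∠AKD = 74°  [H on ray KD]
4. ∠ADK = 61°  [△ADK]
5. ∠ADH = 61°  [H on ray DK]

∠ADH = 61°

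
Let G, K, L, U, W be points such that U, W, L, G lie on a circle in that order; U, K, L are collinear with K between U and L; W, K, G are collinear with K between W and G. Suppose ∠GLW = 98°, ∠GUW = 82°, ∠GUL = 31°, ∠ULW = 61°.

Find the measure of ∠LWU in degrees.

∠LWU = 68°

1. ∠GWL = 31°  [same arc LG]
2. ∠LGW = 51°  [△WLG]
3. ∠LUW = 51°  [same arc WL]
4. ∠LWU = 68°  [△UWL]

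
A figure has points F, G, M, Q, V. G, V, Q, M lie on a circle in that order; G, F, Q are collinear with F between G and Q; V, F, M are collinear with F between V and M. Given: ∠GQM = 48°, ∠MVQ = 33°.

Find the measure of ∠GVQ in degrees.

∠GVQ = 81°

1. ∠MGQ = 33°  [same arc QM]
2. ∠GMQ = 99°  [△GQM]
3. ∠GVQ = 81°  [cyclic GVQM, opposite ∠V+∠M]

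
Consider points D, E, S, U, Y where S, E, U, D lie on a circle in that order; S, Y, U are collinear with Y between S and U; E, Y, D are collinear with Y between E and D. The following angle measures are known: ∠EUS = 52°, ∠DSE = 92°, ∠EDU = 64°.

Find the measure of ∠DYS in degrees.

∠DYS = 100°

1. ∠EDS = 52°  [same arc SE]
2. ∠DUE = 88°  [cyclic SEUD, opposite ∠S+∠U]
3. ∠DEU = 28°  [△EUD]
4. ∠DSU = 28°  [same arc UD]
5. ∠DYS = 100°  [△SYD]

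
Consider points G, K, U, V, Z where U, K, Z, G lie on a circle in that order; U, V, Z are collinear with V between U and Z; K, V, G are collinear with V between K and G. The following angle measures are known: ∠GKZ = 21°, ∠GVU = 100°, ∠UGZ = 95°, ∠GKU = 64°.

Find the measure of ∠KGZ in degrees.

1. ∠GUZ = 21°  [same arc ZG]
2. ∠GVZ = 80°  [linear pair at V on UZ]
3. ∠GZU = 64°  [△UZG]
4. ∠KGZ = 36°  [△ZVG]

∠KGZ = 36°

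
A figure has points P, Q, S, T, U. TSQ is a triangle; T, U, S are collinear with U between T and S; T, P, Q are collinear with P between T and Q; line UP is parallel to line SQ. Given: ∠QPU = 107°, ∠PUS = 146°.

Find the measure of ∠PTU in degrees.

1. ∠TPU = 73°  [linear pair at P on TQ]
2. ∠PUT = 34°  [linear pair at U on TS]
3. ∠PTU = 73°  [△TUP]

∠PTU = 73°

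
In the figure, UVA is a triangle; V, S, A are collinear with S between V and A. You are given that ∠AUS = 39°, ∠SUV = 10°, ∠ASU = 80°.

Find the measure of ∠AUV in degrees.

∠AUV = 49°

1. ∠SAU = 61°  [△USA]
2. ∠USV = 100°  [linear pair at S on VA]
3. ∠UAV = 61°  [S on ray AV]
4. ∠SVU = 70°  [△UVS]
5. ∠AVU = 70°  [S on ray VA]
6. ∠AUV = 49°  [△UVA]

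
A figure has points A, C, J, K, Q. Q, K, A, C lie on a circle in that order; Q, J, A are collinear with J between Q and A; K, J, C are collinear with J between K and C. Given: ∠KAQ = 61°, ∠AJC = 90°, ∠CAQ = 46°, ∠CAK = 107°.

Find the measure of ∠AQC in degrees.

1. ∠KCQ = 61°  [same arc QK]
2. ∠CJQ = 90°  [linear pair at J on QA]
3. ∠AQC = 29°  [△QJC]

∠AQC = 29°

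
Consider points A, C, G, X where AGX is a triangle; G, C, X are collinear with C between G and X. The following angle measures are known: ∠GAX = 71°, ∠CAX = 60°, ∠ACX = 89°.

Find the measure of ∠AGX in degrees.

∠AGX = 78°

1. ∠AXC = 31°  [△ACX]
2. ∠AXG = 31°  [C on ray XG]
3. ∠AGX = 78°  [△AGX]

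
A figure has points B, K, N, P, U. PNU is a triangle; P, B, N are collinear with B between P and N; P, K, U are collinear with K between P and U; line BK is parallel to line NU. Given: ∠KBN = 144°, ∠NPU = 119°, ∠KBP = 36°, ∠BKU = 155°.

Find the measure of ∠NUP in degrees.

1. ∠BPK = 119°  [B on PN, K on PU]
2. ∠BKP = 25°  [△PBK]
3. ∠NUP = 25°  [BK∥NU, corresponding at K]

∠NUP = 25°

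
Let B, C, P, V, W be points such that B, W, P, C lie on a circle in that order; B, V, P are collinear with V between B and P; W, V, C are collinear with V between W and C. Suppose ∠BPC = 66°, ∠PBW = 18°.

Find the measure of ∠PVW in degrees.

1. ∠BWC = 66°  [same arc BC]
2. ∠BVW = 96°  [△BVW]
3. ∠PVW = 84°  [linear pair at V on BP]

∠PVW = 84°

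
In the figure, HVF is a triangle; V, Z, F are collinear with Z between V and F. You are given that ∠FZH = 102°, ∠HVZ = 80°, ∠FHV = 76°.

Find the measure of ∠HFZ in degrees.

∠HFZ = 24°

1. ∠FVH = 80°  [Z on ray VF]
2. ∠HFV = 24°  [△HVF]
3. ∠HFZ = 24°  [Z on ray FV]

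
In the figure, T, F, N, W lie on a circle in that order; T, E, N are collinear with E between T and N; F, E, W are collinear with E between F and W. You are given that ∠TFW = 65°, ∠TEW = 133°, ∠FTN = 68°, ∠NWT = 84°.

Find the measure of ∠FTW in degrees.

1. ∠TNW = 65°  [same arc TW]
2. ∠NTW = 31°  [△TNW]
3. ∠FWT = 16°  [△TEW]
4. ∠FTW = 99°  [△TFW]

∠FTW = 99°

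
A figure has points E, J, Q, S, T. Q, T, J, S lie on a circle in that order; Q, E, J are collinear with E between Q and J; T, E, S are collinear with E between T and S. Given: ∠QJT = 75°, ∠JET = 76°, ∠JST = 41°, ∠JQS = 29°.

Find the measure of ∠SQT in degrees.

1. ∠JTS = 29°  [△TEJ]
2. ∠SJT = 110°  [△TJS]
3. ∠SQT = 70°  [cyclic QTJS, opposite ∠Q+∠J]

∠SQT = 70°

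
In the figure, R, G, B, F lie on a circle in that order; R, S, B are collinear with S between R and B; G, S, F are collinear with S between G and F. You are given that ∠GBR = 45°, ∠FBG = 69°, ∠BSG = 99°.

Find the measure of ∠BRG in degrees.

∠BRG = 75°

1. ∠BGF = 36°  [△GSB]
2. ∠BFG = 75°  [△GBF]
3. ∠BRG = 75°  [same arc GB]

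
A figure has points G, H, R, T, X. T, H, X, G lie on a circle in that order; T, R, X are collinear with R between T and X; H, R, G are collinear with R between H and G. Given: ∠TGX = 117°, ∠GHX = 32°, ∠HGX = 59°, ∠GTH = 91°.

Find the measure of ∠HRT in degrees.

∠HRT = 90°

1. ∠THX = 63°  [cyclic THXG, opposite ∠H+∠G]
2. ∠HTX = 59°  [same arc HX]
3. ∠HXT = 58°  [△THX]
4. ∠HRX = 90°  [△HRX]
5. ∠HRT = 90°  [linear pair at R on TX]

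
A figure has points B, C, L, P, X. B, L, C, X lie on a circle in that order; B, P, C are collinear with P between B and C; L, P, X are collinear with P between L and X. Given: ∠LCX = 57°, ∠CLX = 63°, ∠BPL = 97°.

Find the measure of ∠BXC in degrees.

1. ∠CXL = 60°  [△LCX]
2. ∠CBX = 63°  [same arc CX]
3. ∠CPX = 97°  [vertical angles at P]
4. ∠BCX = 23°  [△CPX]
5. ∠BXC = 94°  [△BCX]

∠BXC = 94°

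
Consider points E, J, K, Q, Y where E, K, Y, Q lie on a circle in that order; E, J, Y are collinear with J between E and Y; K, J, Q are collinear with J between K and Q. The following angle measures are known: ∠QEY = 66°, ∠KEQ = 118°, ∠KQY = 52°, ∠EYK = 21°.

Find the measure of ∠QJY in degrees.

∠QJY = 87°

1. ∠EQK = 21°  [same arc EK]
2. ∠EJQ = 93°  [△EJQ]
3. ∠QJY = 87°  [linear pair at J on EY]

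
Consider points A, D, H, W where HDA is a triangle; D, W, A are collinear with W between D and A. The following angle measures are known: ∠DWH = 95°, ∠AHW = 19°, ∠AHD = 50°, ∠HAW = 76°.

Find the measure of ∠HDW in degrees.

∠HDW = 54°

1. ∠DAH = 76°  [W on ray AD]
2. ∠ADH = 54°  [△HDA]
3. ∠HDW = 54°  [W on ray DA]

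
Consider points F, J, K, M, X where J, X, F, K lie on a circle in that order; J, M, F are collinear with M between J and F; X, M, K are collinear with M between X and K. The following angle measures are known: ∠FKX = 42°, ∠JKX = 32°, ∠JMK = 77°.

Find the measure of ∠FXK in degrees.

1. ∠JFX = 32°  [same arc JX]
2. ∠FMX = 77°  [vertical angles at M]
3. ∠FXK = 71°  [△XMF]

∠FXK = 71°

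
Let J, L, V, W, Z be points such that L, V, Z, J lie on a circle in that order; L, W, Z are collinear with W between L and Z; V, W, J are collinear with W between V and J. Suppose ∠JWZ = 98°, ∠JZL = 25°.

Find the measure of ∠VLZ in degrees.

∠VLZ = 57°

1. ∠LWV = 98°  [vertical angles at W]
2. ∠JVL = 25°  [same arc LJ]
3. ∠VLZ = 57°  [△LWV]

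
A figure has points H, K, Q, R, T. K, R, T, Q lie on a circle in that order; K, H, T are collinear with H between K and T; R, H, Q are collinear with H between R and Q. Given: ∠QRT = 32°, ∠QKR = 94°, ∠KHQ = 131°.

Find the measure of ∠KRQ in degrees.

1. ∠QKT = 32°  [same arc TQ]
2. ∠KQR = 17°  [△KHQ]
3. ∠KRQ = 69°  [△KRQ]

∠KRQ = 69°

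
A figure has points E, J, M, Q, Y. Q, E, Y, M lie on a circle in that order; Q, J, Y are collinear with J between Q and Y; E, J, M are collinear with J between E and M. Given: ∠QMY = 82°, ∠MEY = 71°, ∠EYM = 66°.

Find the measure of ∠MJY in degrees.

1. ∠MQY = 71°  [same arc YM]
2. ∠EMY = 43°  [△EYM]
3. ∠MYQ = 27°  [△QYM]
4. ∠MJY = 110°  [△YJM]

∠MJY = 110°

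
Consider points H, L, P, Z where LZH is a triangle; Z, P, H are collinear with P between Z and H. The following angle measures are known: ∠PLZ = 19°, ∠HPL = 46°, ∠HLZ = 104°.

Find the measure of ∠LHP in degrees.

∠LHP = 49°

1. ∠LPZ = 134°  [linear pair at P on ZH]
2. ∠LZP = 27°  [△LZP]
3. ∠HZL = 27°  [P on ray ZH]
4. ∠LHZ = 49°  [△LZH]
5. ∠LHP = 49°  [P on ray HZ]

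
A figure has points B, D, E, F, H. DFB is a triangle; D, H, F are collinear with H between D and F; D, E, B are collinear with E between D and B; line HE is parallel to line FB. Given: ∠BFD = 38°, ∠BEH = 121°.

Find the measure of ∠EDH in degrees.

∠EDH = 83°

1. ∠DHE = 38°  [HE∥FB, corresponding at H]
2. ∠DEH = 59°  [linear pair at E on DB]
3. ∠EDH = 83°  [△DHE]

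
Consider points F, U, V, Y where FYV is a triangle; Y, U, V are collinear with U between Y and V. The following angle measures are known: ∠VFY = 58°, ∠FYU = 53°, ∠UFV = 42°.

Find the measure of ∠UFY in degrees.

∠UFY = 16°

1. ∠FYV = 53°  [U on ray YV]
2. ∠FVY = 69°  [△FYV]
3. ∠FVU = 69°  [U on ray VY]
4. ∠FUV = 69°  [△FUV]
5. ∠FUY = 111°  [linear pair at U on YV]
6. ∠UFY = 16°  [△FYU]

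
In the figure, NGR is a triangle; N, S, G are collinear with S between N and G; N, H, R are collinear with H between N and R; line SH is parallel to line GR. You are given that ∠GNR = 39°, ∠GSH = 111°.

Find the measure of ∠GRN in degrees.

∠GRN = 72°

1. ∠HNS = 39°  [S on NG, H on NR]
2. ∠HSN = 69°  [linear pair at S on NG]
3. ∠NHS = 72°  [△NSH]
4. ∠GRN = 72°  [SH∥GR, corresponding at H]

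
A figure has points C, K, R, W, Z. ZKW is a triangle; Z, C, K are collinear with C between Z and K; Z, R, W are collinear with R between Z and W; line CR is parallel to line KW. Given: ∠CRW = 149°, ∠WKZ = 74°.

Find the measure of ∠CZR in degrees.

1. ∠CRZ = 31°  [linear pair at R on ZW]
2. ∠RCZ = 74°  [CR∥KW, corresponding at C]
3. ∠CZR = 75°  [△ZCR]

∠CZR = 75°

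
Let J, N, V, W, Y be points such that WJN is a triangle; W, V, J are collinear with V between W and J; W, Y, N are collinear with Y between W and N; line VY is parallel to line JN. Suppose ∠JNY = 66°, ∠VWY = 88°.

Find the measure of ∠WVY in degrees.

1. ∠JNW = 66°  [Y on ray NW]
2. ∠JWN = 88°  [V on WJ, Y on WN]
3. ∠NJW = 26°  [△WJN]
4. ∠WVY = 26°  [VY∥JN, corresponding at V]

∠WVY = 26°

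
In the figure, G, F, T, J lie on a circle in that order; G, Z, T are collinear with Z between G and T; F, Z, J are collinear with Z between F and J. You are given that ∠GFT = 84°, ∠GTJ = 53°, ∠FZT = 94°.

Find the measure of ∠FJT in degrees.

∠FJT = 41°

1. ∠GFJ = 53°  [same arc GJ]
2. ∠FZG = 86°  [linear pair at Z on GT]
3. ∠FGT = 41°  [△GZF]
4. ∠FJT = 41°  [same arc FT]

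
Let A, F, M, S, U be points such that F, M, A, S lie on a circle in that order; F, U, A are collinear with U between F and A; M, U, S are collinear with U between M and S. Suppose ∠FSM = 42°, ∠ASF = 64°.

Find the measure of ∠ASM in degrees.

∠ASM = 22°

1. ∠FAM = 42°  [same arc FM]
2. ∠AMF = 116°  [cyclic FMAS, opposite ∠M+∠S]
3. ∠AFM = 22°  [△FMA]
4. ∠ASM = 22°  [same arc MA]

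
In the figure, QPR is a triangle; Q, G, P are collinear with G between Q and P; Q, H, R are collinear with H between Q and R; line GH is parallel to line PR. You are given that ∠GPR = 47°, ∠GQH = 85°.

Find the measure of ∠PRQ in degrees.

1. ∠QPR = 47°  [G on ray PQ]
2. ∠PQR = 85°  [G on QP, H on QR]
3. ∠PRQ = 48°  [△QPR]

∠PRQ = 48°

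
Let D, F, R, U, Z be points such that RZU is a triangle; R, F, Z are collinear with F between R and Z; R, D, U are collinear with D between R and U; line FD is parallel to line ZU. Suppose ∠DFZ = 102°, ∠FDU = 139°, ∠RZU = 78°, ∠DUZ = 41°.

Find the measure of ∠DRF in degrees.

∠DRF = 61°

1. ∠DFR = 78°  [linear pair at F on RZ]
2. ∠FDR = 41°  [linear pair at D on RU]
3. ∠DRF = 61°  [△RFD]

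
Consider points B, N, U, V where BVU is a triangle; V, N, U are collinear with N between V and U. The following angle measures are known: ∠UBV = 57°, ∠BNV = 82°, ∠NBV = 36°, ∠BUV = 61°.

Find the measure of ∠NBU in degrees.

1. ∠BNU = 98°  [linear pair at N on VU]
2. ∠BUN = 61°  [N on ray UV]
3. ∠NBU = 21°  [△BNU]

∠NBU = 21°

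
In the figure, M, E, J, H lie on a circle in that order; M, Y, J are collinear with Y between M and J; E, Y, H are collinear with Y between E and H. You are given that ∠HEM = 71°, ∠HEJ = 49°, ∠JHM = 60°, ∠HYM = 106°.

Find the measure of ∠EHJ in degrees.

∠EHJ = 35°

1. ∠HJM = 71°  [same arc MH]
2. ∠HYJ = 74°  [linear pair at Y on MJ]
3. ∠EHJ = 35°  [△JYH]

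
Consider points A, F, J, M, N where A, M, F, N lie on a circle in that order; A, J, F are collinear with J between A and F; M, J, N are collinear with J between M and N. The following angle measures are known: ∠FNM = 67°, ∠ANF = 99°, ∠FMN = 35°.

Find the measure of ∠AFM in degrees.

∠AFM = 32°

1. ∠FAM = 67°  [same arc MF]
2. ∠AMF = 81°  [cyclic AMFN, opposite ∠M+∠N]
3. ∠AFM = 32°  [△AMF]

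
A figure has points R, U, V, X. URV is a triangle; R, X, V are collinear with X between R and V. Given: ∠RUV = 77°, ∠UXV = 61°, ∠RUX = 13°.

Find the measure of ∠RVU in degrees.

1. ∠RXU = 119°  [linear pair at X on RV]
2. ∠URX = 48°  [△URX]
3. ∠URV = 48°  [X on ray RV]
4. ∠RVU = 55°  [△URV]

∠RVU = 55°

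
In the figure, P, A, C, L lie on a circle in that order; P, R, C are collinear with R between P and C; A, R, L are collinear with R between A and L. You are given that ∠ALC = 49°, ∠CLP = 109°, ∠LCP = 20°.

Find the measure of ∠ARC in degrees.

1. ∠APC = 49°  [same arc AC]
2. ∠CAP = 71°  [cyclic PACL, opposite ∠A+∠L]
3. ∠CPL = 51°  [△PCL]
4. ∠ACP = 60°  [△PAC]
5. ∠CAL = 51°  [same arc CL]
6. ∠ARC = 69°  [△ARC]

∠ARC = 69°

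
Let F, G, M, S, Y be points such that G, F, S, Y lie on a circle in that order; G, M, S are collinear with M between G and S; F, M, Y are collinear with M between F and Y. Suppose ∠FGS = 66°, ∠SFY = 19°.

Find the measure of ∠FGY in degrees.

1. ∠FYS = 66°  [same arc FS]
2. ∠FSY = 95°  [△FSY]
3. ∠FGY = 85°  [cyclic GFSY, opposite ∠G+∠S]

∠FGY = 85°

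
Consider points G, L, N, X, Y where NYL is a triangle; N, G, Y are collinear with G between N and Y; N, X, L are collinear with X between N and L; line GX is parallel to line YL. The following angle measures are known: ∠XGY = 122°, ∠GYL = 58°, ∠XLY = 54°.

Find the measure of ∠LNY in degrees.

∠LNY = 68°

1. ∠LYN = 58°  [G on ray YN]
2. ∠NLY = 54°  [X on ray LN]
3. ∠LNY = 68°  [△NYL]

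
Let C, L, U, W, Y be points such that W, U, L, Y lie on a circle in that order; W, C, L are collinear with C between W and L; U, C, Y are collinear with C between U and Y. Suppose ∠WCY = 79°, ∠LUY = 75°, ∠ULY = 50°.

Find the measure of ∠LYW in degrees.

∠LYW = 81°

1. ∠LCY = 101°  [linear pair at C on WL]
2. ∠LWY = 75°  [same arc LY]
3. ∠LYU = 55°  [△ULY]
4. ∠WLY = 24°  [△LCY]
5. ∠LYW = 81°  [△WLY]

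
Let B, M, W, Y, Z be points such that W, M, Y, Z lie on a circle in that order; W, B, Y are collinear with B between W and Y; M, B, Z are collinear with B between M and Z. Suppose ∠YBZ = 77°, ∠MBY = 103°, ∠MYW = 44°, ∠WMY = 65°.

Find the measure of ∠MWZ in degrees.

1. ∠MBW = 77°  [vertical angles at B]
2. ∠MZW = 44°  [same arc WM]
3. ∠MWY = 71°  [△WMY]
4. ∠WMZ = 32°  [△WBM]
5. ∠MWZ = 104°  [△WMZ]

∠MWZ = 104°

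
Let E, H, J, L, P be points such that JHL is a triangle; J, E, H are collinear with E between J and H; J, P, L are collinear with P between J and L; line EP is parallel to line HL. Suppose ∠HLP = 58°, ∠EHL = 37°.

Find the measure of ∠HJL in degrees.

∠HJL = 85°

1. ∠HLJ = 58°  [P on ray LJ]
2. ∠JHL = 37°  [E on ray HJ]
3. ∠HJL = 85°  [△JHL]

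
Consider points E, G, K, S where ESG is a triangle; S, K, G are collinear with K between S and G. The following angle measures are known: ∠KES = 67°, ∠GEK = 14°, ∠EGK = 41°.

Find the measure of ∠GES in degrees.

1. ∠EKG = 125°  [△EKG]
2. ∠EGS = 41°  [K on ray GS]
3. ∠EKS = 55°  [linear pair at K on SG]
4. ∠ESK = 58°  [△ESK]
5. ∠ESG = 58°  [K on ray SG]
6. ∠GES = 81°  [△ESG]

∠GES = 81°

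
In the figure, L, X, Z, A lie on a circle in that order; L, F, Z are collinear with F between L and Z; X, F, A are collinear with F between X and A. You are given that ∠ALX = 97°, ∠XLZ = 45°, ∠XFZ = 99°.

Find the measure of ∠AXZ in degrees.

1. ∠AZX = 83°  [cyclic LXZA, opposite ∠L+∠Z]
2. ∠XAZ = 45°  [same arc XZ]
3. ∠AXZ = 52°  [△XZA]

∠AXZ = 52°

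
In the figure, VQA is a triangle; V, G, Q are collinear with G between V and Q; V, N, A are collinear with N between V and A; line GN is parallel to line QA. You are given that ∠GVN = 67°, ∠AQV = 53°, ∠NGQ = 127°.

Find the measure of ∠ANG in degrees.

∠ANG = 120°

1. ∠AVQ = 67°  [G on VQ, N on VA]
2. ∠QAV = 60°  [△VQA]
3. ∠GNV = 60°  [GN∥QA, corresponding at N]
4. ∠ANG = 120°  [linear pair at N on VA]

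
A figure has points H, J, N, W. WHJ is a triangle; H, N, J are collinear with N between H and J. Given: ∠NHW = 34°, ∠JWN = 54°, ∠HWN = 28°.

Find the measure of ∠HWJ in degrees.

1. ∠HNW = 118°  [△WHN]
2. ∠JHW = 34°  [N on ray HJ]
3. ∠JNW = 62°  [linear pair at N on HJ]
4. ∠NJW = 64°  [△WNJ]
5. ∠HJW = 64°  [N on ray JH]
6. ∠HWJ = 82°  [△WHJ]

∠HWJ = 82°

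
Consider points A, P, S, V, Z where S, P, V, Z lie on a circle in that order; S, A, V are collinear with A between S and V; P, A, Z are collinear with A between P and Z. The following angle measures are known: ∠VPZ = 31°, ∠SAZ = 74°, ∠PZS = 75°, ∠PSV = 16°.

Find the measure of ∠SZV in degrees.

∠SZV = 91°

1. ∠PVS = 75°  [same arc SP]
2. ∠SPV = 89°  [△SPV]
3. ∠SZV = 91°  [cyclic SPVZ, opposite ∠P+∠Z]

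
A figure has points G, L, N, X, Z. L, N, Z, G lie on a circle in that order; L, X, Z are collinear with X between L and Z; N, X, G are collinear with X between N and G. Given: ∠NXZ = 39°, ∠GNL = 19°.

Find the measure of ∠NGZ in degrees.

∠NGZ = 20°

1. ∠GXL = 39°  [vertical angles at X]
2. ∠GZL = 19°  [same arc LG]
3. ∠GXZ = 141°  [linear pair at X on LZ]
4. ∠NGZ = 20°  [△ZXG]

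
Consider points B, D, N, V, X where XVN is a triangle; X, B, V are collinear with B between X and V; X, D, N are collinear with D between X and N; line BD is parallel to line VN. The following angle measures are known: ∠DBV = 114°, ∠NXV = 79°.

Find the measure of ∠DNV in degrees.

∠DNV = 35°

1. ∠DBX = 66°  [linear pair at B on XV]
2. ∠BXD = 79°  [B on XV, D on XN]
3. ∠BDX = 35°  [△XBD]
4. ∠BDN = 145°  [linear pair at D on XN]
5. ∠DNV = 35°  [BD∥VN, co-interior at N–D]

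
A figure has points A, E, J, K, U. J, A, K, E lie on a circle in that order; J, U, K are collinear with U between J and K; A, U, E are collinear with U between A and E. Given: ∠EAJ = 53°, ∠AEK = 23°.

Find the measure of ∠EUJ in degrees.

∠EUJ = 76°

1. ∠EKJ = 53°  [same arc JE]
2. ∠EUK = 104°  [△KUE]
3. ∠EUJ = 76°  [linear pair at U on JK]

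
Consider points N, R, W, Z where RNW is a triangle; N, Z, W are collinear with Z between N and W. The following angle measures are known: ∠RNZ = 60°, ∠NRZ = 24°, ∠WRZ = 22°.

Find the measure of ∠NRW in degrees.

1. ∠NZR = 96°  [△RNZ]
2. ∠RNW = 60°  [Z on ray NW]
3. ∠RZW = 84°  [linear pair at Z on NW]
4. ∠RWZ = 74°  [△RZW]
5. ∠NWR = 74°  [Z on ray WN]
6. ∠NRW = 46°  [△RNW]

∠NRW = 46°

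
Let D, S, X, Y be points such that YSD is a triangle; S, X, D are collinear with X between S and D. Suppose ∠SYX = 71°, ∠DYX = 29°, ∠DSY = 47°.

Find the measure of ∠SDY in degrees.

1. ∠XSY = 47°  [X on ray SD]
2. ∠SXY = 62°  [△YSX]
3. ∠DXY = 118°  [linear pair at X on SD]
4. ∠XDY = 33°  [△YXD]
5. ∠SDY = 33°  [X on ray DS]

∠SDY = 33°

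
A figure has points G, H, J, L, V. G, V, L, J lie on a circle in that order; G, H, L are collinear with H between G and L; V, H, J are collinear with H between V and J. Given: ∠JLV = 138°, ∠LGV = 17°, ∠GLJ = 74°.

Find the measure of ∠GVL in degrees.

1. ∠JGV = 42°  [cyclic GVLJ, opposite ∠G+∠L]
2. ∠GVJ = 74°  [same arc GJ]
3. ∠GJV = 64°  [△GVJ]
4. ∠GLV = 64°  [same arc GV]
5. ∠GVL = 99°  [△GVL]

∠GVL = 99°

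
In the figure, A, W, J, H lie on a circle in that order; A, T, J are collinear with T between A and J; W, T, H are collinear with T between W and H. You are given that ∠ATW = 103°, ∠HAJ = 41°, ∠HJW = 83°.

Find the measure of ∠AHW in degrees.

∠AHW = 62°

1. ∠HTJ = 103°  [vertical angles at T]
2. ∠ATH = 77°  [linear pair at T on AJ]
3. ∠AHW = 62°  [△ATH]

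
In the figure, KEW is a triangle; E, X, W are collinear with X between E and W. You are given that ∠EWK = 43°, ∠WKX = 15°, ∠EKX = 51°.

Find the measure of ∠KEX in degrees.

1. ∠KWX = 43°  [X on ray WE]
2. ∠KXW = 122°  [△KXW]
3. ∠EXK = 58°  [linear pair at X on EW]
4. ∠KEX = 71°  [△KEX]

∠KEX = 71°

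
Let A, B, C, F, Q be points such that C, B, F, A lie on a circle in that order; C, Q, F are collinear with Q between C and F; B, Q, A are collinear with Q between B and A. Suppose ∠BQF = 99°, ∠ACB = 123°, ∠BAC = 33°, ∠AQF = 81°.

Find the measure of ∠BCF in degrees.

∠BCF = 75°

1. ∠BQC = 81°  [linear pair at Q on CF]
2. ∠ABC = 24°  [△CBA]
3. ∠BCF = 75°  [△CQB]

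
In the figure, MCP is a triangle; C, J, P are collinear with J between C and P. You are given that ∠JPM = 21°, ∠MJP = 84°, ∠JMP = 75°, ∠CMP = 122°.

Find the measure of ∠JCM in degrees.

∠JCM = 37°

1. ∠CPM = 21°  [J on ray PC]
2. ∠MCP = 37°  [△MCP]
3. ∠JCM = 37°  [J on ray CP]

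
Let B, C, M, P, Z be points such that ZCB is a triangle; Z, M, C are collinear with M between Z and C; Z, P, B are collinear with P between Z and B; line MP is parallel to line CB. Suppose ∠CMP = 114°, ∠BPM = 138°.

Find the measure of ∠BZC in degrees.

1. ∠PMZ = 66°  [linear pair at M on ZC]
2. ∠MPZ = 42°  [linear pair at P on ZB]
3. ∠MZP = 72°  [△ZMP]
4. ∠BZC = 72°  [M on ZC, P on ZB]

∠BZC = 72°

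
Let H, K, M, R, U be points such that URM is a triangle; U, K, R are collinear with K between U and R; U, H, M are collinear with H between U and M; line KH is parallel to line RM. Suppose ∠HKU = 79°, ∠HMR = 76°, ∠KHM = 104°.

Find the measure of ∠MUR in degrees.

1. ∠MRU = 79°  [KH∥RM, corresponding at K]
2. ∠RMU = 76°  [H on ray MU]
3. ∠MUR = 25°  [△URM]

∠MUR = 25°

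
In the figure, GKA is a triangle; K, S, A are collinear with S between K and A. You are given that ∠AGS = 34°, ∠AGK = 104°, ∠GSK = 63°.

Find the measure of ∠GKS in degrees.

1. ∠ASG = 117°  [linear pair at S on KA]
2. ∠GAS = 29°  [△GSA]
3. ∠GAK = 29°  [S on ray AK]
4. ∠AKG = 47°  [△GKA]
5. ∠GKS = 47°  [S on ray KA]

∠GKS = 47°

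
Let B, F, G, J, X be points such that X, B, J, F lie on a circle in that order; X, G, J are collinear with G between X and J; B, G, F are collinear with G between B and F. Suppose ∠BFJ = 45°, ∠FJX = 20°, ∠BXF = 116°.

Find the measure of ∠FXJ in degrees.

1. ∠FGJ = 115°  [△JGF]
2. ∠FBX = 20°  [same arc XF]
3. ∠BFX = 44°  [△XBF]
4. ∠FGX = 65°  [linear pair at G on XJ]
5. ∠FXJ = 71°  [△XGF]

∠FXJ = 71°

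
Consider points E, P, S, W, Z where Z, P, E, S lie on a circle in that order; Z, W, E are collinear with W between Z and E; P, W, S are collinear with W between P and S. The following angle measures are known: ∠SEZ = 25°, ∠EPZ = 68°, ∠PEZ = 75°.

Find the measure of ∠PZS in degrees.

1. ∠SPZ = 25°  [same arc ZS]
2. ∠PSZ = 75°  [same arc ZP]
3. ∠PZS = 80°  [△ZPS]

∠PZS = 80°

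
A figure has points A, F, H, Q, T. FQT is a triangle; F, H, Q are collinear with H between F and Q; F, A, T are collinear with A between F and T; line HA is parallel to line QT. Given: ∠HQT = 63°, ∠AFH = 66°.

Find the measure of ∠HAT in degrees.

∠HAT = 129°

1. ∠FQT = 63°  [H on ray QF]
2. ∠QFT = 66°  [H on FQ, A on FT]
3. ∠FTQ = 51°  [△FQT]
4. ∠FAH = 51°  [HA∥QT, corresponding at A]
5. ∠HAT = 129°  [linear pair at A on FT]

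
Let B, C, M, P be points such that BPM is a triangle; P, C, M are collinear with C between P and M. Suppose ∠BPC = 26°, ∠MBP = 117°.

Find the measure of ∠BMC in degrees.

1. ∠BPM = 26°  [C on ray PM]
2. ∠BMP = 37°  [△BPM]
3. ∠BMC = 37°  [C on ray MP]

∠BMC = 37°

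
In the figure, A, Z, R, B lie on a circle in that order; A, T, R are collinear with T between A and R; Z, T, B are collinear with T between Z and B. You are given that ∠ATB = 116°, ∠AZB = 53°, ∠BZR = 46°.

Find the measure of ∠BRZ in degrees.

∠BRZ = 71°

1. ∠BTR = 64°  [linear pair at T on AR]
2. ∠ARB = 53°  [same arc AB]
3. ∠RBZ = 63°  [△RTB]
4. ∠BRZ = 71°  [△ZRB]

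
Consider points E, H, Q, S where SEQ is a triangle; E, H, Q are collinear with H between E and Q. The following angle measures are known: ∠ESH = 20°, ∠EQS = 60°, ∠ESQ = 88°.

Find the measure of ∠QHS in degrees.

∠QHS = 52°

1. ∠QES = 32°  [△SEQ]
2. ∠HES = 32°  [H on ray EQ]
3. ∠EHS = 128°  [△SEH]
4. ∠QHS = 52°  [linear pair at H on EQ]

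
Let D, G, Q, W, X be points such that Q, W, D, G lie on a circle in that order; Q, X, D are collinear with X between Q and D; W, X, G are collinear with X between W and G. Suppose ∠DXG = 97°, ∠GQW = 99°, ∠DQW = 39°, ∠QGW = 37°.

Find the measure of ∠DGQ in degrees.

∠DGQ = 76°

1. ∠GXQ = 83°  [linear pair at X on QD]
2. ∠GWQ = 44°  [△QWG]
3. ∠DQG = 60°  [△QXG]
4. ∠GDQ = 44°  [same arc QG]
5. ∠DGQ = 76°  [△QDG]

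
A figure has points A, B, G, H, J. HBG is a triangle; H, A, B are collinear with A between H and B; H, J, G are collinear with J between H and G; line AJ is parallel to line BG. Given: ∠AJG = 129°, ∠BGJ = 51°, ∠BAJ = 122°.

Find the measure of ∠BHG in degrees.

1. ∠AJH = 51°  [linear pair at J on HG]
2. ∠HAJ = 58°  [linear pair at A on HB]
3. ∠AHJ = 71°  [△HAJ]
4. ∠BHG = 71°  [A on HB, J on HG]

∠BHG = 71°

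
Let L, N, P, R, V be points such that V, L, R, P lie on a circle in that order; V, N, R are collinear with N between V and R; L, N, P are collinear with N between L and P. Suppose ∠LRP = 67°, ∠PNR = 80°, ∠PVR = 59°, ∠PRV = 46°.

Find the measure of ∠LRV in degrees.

1. ∠LNV = 80°  [vertical angles at N]
2. ∠PLR = 59°  [same arc RP]
3. ∠LNR = 100°  [linear pair at N on VR]
4. ∠LRV = 21°  [△LNR]

∠LRV = 21°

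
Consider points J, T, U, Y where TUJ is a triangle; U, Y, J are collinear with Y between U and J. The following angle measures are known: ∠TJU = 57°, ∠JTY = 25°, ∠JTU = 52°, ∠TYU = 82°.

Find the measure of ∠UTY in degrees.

1. ∠JUT = 71°  [△TUJ]
2. ∠TUY = 71°  [Y on ray UJ]
3. ∠UTY = 27°  [△TUY]

∠UTY = 27°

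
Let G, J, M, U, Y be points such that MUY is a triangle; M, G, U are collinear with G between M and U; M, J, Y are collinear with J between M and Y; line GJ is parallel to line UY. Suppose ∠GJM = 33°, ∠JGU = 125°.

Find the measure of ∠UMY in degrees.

1. ∠JGM = 55°  [linear pair at G on MU]
2. ∠GMJ = 92°  [△MGJ]
3. ∠UMY = 92°  [G on MU, J on MY]

∠UMY = 92°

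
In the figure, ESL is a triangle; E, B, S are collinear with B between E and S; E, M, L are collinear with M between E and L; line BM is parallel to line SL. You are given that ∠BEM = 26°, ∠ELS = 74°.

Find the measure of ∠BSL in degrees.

∠BSL = 80°

1. ∠LES = 26°  [B on ES, M on EL]
2. ∠ESL = 80°  [△ESL]
3. ∠BSL = 80°  [B on ray SE]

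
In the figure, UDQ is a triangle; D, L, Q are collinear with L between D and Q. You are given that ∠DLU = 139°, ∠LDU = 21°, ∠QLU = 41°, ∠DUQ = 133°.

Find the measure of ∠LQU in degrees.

∠LQU = 26°

1. ∠QDU = 21°  [L on ray DQ]
2. ∠DQU = 26°  [△UDQ]
3. ∠LQU = 26°  [L on ray QD]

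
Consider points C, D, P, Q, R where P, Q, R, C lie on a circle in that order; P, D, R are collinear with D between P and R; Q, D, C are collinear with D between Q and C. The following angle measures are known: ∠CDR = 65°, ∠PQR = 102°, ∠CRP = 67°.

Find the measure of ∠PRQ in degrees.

1. ∠PDQ = 65°  [vertical angles at D]
2. ∠PCR = 78°  [cyclic PQRC, opposite ∠Q+∠C]
3. ∠CPR = 35°  [△PRC]
4. ∠QDR = 115°  [linear pair at D on PR]
5. ∠CQR = 35°  [same arc RC]
6. ∠PRQ = 30°  [△QDR]

∠PRQ = 30°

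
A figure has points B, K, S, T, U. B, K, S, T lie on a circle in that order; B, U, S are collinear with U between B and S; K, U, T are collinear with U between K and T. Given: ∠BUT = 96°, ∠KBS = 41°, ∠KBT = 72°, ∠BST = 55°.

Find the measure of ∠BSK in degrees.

1. ∠KUS = 96°  [vertical angles at U]
2. ∠KTS = 41°  [same arc KS]
3. ∠KST = 108°  [cyclic BKST, opposite ∠B+∠S]
4. ∠SKT = 31°  [△KST]
5. ∠BSK = 53°  [△KUS]

∠BSK = 53°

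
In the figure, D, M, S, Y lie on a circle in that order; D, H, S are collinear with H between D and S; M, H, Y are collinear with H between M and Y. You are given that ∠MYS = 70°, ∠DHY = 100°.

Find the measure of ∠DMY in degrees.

1. ∠MDS = 70°  [same arc MS]
2. ∠MHS = 100°  [vertical angles at H]
3. ∠DHM = 80°  [linear pair at H on DS]
4. ∠DMY = 30°  [△DHM]

∠DMY = 30°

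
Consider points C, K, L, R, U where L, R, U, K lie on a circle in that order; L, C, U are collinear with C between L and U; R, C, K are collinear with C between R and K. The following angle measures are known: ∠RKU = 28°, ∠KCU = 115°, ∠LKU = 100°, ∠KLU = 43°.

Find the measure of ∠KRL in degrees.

∠KRL = 37°

1. ∠RLU = 28°  [same arc RU]
2. ∠LCR = 115°  [vertical angles at C]
3. ∠KRL = 37°  [△LCR]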